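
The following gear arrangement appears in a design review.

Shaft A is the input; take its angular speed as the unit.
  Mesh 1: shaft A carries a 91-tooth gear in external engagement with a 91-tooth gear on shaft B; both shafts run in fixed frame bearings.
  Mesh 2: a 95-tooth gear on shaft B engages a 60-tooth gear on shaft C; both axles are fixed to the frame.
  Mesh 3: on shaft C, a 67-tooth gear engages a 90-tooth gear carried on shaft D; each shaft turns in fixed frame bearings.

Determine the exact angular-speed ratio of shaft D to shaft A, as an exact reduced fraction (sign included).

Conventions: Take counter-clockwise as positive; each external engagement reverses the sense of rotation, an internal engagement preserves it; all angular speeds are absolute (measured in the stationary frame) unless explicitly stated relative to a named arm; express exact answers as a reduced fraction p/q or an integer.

class = fixed-axis compound train [3 meshes; 3 ratios multiply, 3 sense flips]
mesh 1 [91T→91T]: running ratio 1, sense −
mesh 2 [95T→60T]: running ratio 19/12, sense +
mesh 3 [67T→90T]: running ratio 1273/1080, sense −
ω_out/ω_in = -1273/1080

-1273/1080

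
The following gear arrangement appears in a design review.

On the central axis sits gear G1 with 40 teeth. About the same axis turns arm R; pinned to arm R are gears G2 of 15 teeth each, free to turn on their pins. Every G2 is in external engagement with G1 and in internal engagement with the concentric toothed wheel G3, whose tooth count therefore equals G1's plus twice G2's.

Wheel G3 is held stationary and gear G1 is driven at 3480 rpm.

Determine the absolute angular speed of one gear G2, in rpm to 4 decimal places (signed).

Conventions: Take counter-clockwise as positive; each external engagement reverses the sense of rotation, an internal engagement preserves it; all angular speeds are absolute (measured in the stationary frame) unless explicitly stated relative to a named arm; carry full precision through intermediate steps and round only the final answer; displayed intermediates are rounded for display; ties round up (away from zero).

class = planetary set [G3 = 40+2·15 = 70; Willis about the carrier]
normalise by the input: solve with ω_sun = 1, then scale by 3480 rpm
ring teeth: 40 + 2·15 = 70
40(ω_sun−ω_arm) = −70(ω_ring−ω_arm),  ω_ring = 0, ω_sun = 1
40(1−ω_arm) = −70(0−ω_arm)  ⇒  110·ω_arm = 40  ⇒  ω_arm = 4/11
sun–planet mesh: 40·(1−4/11) = −15·(ω_p−ω_arm)  ⇒  ω_p−ω_arm = -56/33
ω_p = 4/11 − 56/33 = -4/3
scale: ω_p = -4/3 × 3480 rpm = -4640.0000 rpm

-4640.0000 rpm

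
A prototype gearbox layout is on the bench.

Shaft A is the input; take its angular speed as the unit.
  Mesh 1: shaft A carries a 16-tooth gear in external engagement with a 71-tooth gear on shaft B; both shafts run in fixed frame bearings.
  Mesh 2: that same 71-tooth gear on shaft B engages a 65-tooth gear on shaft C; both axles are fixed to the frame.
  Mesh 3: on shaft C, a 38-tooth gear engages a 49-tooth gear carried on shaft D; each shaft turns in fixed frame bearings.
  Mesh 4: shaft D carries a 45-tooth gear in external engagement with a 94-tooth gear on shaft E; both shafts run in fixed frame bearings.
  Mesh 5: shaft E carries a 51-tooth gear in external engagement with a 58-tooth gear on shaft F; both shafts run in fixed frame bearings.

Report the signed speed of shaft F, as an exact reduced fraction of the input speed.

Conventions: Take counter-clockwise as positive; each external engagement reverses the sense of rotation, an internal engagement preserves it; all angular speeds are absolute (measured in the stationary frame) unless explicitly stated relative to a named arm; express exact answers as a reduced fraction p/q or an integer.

-69768/868231

5-mesh fixed-axis compound train (all bearings frame-fixed)
mesh 1 [16T→71T]: |ω|/ω_in = 1×16/71 = 16/71, sense flips to −
mesh 2 [71T→65T]: |ω|/ω_in = (16/71)×71/65 = 16/65, sense flips to +
mesh 3 [38T→49T]: |ω|/ω_in = (16/65)×38/49 = 608/3185, sense flips to −
mesh 4 [45T→94T]: |ω|/ω_in = (608/3185)×45/94 = 2736/29939, sense flips to +
mesh 5 [51T→58T]: |ω|/ω_in = (2736/29939)×51/58 = 69768/868231, sense flips to −
signed output speed (× input speed) = -69768/868231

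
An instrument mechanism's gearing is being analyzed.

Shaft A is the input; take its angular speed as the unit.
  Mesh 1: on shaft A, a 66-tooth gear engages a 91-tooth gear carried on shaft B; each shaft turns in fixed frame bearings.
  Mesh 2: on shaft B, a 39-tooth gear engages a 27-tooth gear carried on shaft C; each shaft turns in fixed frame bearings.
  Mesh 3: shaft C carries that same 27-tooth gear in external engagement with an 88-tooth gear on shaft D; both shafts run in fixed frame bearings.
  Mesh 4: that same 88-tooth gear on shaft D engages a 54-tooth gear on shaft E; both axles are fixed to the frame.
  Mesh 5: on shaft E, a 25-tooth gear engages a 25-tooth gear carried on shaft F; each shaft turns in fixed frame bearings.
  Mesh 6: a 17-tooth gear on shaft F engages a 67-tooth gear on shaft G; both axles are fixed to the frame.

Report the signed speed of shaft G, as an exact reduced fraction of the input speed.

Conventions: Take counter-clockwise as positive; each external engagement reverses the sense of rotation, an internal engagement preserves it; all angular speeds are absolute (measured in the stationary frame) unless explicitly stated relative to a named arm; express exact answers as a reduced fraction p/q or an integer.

187/1407

6-mesh fixed-axis compound train (all bearings frame-fixed)
mesh 1 [66T→91T]: |ω|/ω_in = 1×66/91 = 66/91, sense flips to −
mesh 2 [39T→27T]: |ω|/ω_in = (66/91)×39/27 = 22/21, sense flips to +
mesh 3 [27T→88T]: |ω|/ω_in = (22/21)×27/88 = 9/28, sense flips to −
mesh 4 [88T→54T]: |ω|/ω_in = (9/28)×88/54 = 11/21, sense flips to +
mesh 5 [25T→25T]: |ω|/ω_in = (11/21)×25/25 = 11/21, sense flips to −
mesh 6 [17T→67T]: |ω|/ω_in = (11/21)×17/67 = 187/1407, sense flips to +
signed output speed (× input speed) = 187/1407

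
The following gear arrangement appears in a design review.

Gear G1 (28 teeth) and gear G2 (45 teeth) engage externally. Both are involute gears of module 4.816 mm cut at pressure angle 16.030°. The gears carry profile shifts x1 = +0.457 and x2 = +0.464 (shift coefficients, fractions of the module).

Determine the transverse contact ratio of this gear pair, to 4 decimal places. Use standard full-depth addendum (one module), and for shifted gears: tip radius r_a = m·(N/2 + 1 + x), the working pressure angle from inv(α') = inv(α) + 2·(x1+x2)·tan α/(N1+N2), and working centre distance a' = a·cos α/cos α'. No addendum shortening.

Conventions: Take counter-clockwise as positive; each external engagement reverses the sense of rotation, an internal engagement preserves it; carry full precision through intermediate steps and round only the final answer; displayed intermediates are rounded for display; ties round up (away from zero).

1.7223

topology: single-mesh involute geometry — m = 4.816, 28T/45T pair
base radii: r_b1 = 64.802369, r_b2 = 104.146664
tip radii: r_a1 = 74.440912, r_a2 = 115.410624
inv(α') = inv(16.030°) + 2·(+0.457+0.464)·tan α/(28+45) = 0.01478555  ⇒  α' = 19.94846°
a' = a·cos α / cos α' = 175.7840·cos 16.030°/cos 19.94846° = 179.733034
action lengths: √(r_a1²−r_b1²) = 36.634715, √(r_a2²−r_b2²) = 49.730116
base pitch p_b = π·m·cos α = 14.541618
CR = (36.634715 + 49.730116 − 179.733034·sin 19.94846°)/14.541618 = 1.722261
contact ratio ≈ 1.7223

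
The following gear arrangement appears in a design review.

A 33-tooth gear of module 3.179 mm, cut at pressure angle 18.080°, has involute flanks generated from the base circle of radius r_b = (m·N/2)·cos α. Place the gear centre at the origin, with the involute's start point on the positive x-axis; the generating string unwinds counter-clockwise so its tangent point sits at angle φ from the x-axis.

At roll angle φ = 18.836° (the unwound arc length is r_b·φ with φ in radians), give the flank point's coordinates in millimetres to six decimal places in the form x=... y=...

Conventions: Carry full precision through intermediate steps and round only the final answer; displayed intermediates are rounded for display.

x=52.485739 y=0.584197

class = single-mesh tooth geometry [base-circle involute, m = 3.179, 33T]
pitch radius r_p = m·N/2 = 3.179·33/2 = 52.453500
base radius r_b = r_p·cos α = 52.453500·cos 18.080° = 49.863562
roll angle φ = 18.836° = 0.32875022 rad
x = r_b·(cos φ + φ·sin φ) = 52.485739
y = r_b·(sin φ − φ·cos φ) = 0.584197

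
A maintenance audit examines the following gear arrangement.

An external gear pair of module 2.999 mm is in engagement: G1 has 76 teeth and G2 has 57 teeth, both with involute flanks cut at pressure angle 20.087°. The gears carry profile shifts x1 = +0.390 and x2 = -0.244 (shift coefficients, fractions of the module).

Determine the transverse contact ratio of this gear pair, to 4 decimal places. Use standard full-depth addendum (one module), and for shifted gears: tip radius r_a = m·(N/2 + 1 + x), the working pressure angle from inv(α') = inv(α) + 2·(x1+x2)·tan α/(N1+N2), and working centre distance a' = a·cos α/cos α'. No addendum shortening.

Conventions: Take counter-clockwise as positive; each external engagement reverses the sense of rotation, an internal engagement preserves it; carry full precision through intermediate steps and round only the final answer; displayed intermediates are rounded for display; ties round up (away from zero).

1.7701

class = single-mesh tooth geometry [involute pair 76T × 57T, m = 2.999]
base radii: r_b1 = 107.029942, r_b2 = 80.272457
tip radii: r_a1 = 118.130610, r_a2 = 87.738744
inv(α') = inv(20.087°) + 2·(+0.390-0.244)·tan α/(76+57) = 0.01590936  ⇒  α' = 20.42477°
a' = a·cos α / cos α' = 199.4335·cos 20.087°/cos 20.42477° = 199.867844
action lengths: √(r_a1²−r_b1²) = 49.994324, √(r_a2²−r_b2²) = 35.417790
base pitch p_b = π·m·cos α = 8.848539
CR = (49.994324 + 35.417790 − 199.867844·sin 20.42477°)/8.848539 = 1.770101
contact ratio ≈ 1.7701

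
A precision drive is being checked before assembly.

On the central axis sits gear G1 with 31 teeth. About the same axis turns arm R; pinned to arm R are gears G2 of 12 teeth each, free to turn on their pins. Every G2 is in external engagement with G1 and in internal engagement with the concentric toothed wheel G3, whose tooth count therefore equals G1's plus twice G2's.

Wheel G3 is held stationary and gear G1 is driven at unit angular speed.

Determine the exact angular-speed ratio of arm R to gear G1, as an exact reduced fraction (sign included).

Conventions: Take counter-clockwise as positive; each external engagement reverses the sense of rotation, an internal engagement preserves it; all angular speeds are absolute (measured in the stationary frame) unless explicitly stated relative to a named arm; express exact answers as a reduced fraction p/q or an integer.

class = planetary set [G3 = 31+2·12 = 55; Willis about the carrier]
ring teeth: 31 + 2·12 = 55
31(ω_sun−ω_arm) = −55(ω_ring−ω_arm),  ω_ring = 0, ω_sun = 1
31(1−ω_arm) = −55(0−ω_arm)  ⇒  86·ω_arm = 31  ⇒  ω_arm = 31/86
ω_out/ω_in = 31/86

31/86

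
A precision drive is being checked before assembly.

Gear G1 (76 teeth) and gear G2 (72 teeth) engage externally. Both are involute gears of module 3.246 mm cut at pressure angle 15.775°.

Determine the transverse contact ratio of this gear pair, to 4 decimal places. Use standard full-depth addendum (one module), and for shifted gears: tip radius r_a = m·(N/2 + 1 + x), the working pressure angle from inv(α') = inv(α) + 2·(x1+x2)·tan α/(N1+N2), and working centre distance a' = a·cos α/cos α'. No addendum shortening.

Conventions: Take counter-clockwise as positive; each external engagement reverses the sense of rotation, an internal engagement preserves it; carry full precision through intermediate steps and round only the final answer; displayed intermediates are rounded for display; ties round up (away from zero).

2.1263

topology: single-mesh involute geometry — m = 3.246, 76T/72T pair
base radii: r_b1 = 118.702308, r_b2 = 112.454818
tip radii: r_a1 = 126.594000, r_a2 = 120.102000
no profile shift: α' = α, a' = a
action lengths: √(r_a1²−r_b1²) = 43.997760, √(r_a2²−r_b2²) = 42.171131
base pitch p_b = π·m·cos α = 9.813534
CR = (43.997760 + 42.171131 − 240.204000·sin 15.77500°)/9.813534 = 2.126343
contact ratio ≈ 2.1263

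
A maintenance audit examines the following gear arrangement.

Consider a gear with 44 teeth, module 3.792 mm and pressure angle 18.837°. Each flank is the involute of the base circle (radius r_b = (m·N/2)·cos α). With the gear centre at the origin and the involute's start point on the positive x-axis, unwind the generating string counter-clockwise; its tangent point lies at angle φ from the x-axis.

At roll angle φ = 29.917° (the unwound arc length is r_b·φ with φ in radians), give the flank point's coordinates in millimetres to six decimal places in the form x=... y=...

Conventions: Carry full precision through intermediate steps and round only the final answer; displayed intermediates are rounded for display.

x=88.996596 y=3.645544

recognized (one wheel, involute flank): single-mesh tooth geometry, m = 3.792, N = 44
pitch radius r_p = m·N/2 = 3.792·44/2 = 83.424000
base radius r_b = r_p·cos α = 83.424000·cos 18.837° = 78.955890
roll angle φ = 29.917° = 0.52215015 rad
x = r_b·(cos φ + φ·sin φ) = 88.996596
y = r_b·(sin φ − φ·cos φ) = 3.645544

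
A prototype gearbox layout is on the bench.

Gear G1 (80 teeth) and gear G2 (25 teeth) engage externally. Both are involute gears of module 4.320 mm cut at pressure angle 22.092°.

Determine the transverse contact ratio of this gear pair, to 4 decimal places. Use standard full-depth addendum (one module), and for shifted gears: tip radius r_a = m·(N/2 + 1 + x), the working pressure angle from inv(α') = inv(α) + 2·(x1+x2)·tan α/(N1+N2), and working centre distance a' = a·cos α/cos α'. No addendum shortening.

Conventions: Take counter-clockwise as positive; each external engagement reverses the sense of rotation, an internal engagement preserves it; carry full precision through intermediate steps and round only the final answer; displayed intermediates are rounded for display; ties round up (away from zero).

1.6218

recognized (one external pair, fixed centres): single-mesh tooth geometry, m = 4.320, N1 = 80, N2 = 25
base radii: r_b1 = 160.113223, r_b2 = 50.035382
tip radii: r_a1 = 177.120000, r_a2 = 58.320000
no profile shift: α' = α, a' = a
action lengths: √(r_a1²−r_b1²) = 75.731434, √(r_a2²−r_b2²) = 29.961357
base pitch p_b = π·m·cos α = 12.575263
CR = (75.731434 + 29.961357 − 226.800000·sin 22.09200°)/12.575263 = 1.621793
contact ratio ≈ 1.6218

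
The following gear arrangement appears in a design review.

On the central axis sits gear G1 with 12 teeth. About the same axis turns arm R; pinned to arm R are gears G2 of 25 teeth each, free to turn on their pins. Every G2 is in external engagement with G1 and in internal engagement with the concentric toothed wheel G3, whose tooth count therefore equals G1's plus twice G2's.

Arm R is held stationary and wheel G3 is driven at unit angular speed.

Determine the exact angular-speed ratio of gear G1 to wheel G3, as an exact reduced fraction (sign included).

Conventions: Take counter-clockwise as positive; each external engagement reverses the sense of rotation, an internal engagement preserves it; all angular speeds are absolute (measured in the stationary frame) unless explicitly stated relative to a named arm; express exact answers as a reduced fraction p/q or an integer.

-31/6

planetary set (12T centre, 25T on arm, 62T internal) — Willis relation
ring teeth: 12 + 2·25 = 62
12(ω_sun−ω_arm) = −62(ω_ring−ω_arm),  ω_arm = 0, ω_ring = 1
ω_sun = 0 − (62/12)(1−0) = -31/6
ω_out/ω_in = -31/6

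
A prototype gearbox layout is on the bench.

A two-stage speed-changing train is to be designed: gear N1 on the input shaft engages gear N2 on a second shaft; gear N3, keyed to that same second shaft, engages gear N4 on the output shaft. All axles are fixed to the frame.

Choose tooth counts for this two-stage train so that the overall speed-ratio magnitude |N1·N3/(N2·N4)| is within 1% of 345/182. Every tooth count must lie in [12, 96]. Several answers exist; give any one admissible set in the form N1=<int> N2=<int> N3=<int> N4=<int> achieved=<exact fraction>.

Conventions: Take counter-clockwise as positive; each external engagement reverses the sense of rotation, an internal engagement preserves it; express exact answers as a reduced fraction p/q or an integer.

N1=15 N2=13 N3=23 N4=14 achieved=345/182

topology: fixed-axis compound train — 2 stages, target 345/182
target = 345/182 in lowest terms: an exact hit needs N1·N3 = k·345 and N2·N4 = k·182 for one integer k, every count in [12, 96]; additionally prefer no 1:1 stage (N1 ≠ N2, N3 ≠ N4)
k = 1: N1·N3 = 345 = 15·23, N2·N4 = 182 = 13·14
achieved = 15·23/(13·14) = 345/182; |achieved − target| = 0 ≤ 69/3640 ✓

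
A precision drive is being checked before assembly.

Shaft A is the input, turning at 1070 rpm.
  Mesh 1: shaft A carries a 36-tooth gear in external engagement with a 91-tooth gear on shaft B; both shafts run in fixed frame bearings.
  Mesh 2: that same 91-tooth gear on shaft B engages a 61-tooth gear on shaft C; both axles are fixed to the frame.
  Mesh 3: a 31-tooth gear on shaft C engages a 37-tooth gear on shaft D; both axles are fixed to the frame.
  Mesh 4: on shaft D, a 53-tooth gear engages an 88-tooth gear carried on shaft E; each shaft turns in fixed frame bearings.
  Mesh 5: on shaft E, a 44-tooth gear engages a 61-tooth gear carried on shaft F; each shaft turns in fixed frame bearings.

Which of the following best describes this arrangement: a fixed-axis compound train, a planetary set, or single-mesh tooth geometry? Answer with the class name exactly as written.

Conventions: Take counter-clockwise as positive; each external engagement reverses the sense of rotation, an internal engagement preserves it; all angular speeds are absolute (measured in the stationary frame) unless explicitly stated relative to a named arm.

fixed-axis compound train

recognized (6 fixed axles, 5 meshes): fixed-axis compound train
classification: fixed-axis compound train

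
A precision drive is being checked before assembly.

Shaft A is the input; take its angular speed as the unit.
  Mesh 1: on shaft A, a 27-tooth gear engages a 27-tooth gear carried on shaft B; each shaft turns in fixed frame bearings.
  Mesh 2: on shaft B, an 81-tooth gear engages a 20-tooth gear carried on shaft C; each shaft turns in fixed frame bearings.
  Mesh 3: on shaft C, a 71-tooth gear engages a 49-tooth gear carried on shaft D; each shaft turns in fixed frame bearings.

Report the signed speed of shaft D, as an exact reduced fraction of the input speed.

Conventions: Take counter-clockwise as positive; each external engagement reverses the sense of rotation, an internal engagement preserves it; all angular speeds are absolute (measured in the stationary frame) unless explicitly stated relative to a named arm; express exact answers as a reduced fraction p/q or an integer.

3-mesh fixed-axis compound train (all bearings frame-fixed)
mesh 1 [27T→27T]: |ω|/ω_in = 1×27/27 = 1, sense flips to −
mesh 2 [81T→20T]: |ω|/ω_in = 1×81/20 = 81/20, sense flips to +
mesh 3 [71T→49T]: |ω|/ω_in = (81/20)×71/49 = 5751/980, sense flips to −
signed output speed (× input speed) = -5751/980

-5751/980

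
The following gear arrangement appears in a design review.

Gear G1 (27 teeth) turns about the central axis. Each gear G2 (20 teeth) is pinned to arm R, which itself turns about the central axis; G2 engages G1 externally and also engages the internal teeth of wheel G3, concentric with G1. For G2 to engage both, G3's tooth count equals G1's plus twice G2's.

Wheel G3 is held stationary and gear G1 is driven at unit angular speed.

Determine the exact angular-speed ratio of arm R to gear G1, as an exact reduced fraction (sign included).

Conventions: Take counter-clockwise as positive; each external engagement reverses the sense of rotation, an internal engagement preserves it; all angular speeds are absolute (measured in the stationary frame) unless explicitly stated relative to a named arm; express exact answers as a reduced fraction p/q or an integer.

topology: planetary set — G1 27T / G2 20T / G3 67T, arm = carrier (Willis)
ring teeth: 27 + 2·20 = 67
27(ω_sun−ω_arm) = −67(ω_ring−ω_arm),  ω_ring = 0, ω_sun = 1
27(1−ω_arm) = −67(0−ω_arm)  ⇒  94·ω_arm = 27  ⇒  ω_arm = 27/94
ω_out/ω_in = 27/94

27/94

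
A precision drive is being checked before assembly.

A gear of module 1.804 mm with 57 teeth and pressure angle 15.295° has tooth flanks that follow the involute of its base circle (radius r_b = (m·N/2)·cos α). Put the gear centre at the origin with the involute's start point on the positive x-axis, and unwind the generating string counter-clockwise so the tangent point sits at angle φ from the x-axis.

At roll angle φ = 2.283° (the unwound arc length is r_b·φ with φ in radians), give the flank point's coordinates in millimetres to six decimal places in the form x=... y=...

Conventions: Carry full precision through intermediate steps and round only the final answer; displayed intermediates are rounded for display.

x=49.632292 y=0.001046

class = single-mesh tooth geometry [base-circle involute, m = 1.804, 57T]
pitch radius r_p = m·N/2 = 1.804·57/2 = 51.414000
base radius r_b = r_p·cos α = 51.414000·cos 15.295° = 49.592939
roll angle φ = 2.283° = 0.03984587 rad
x = r_b·(cos φ + φ·sin φ) = 49.632292
y = r_b·(sin φ − φ·cos φ) = 0.001046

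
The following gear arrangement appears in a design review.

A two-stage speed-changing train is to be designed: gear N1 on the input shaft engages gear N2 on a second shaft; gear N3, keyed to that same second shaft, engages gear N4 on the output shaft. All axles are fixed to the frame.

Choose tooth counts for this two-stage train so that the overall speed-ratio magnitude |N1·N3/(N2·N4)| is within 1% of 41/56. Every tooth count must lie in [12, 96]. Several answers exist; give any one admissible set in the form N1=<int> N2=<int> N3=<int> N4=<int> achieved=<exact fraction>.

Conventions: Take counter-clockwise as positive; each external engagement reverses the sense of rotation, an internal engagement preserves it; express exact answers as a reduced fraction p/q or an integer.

class = fixed-axis compound train [2-stage, 41/56 wanted]
target = 41/56 in lowest terms: an exact hit needs N1·N3 = k·41 and N2·N4 = k·56 for one integer k, every count in [12, 96]; additionally prefer no 1:1 stage (N1 ≠ N2, N3 ≠ N4)
k = 1…11: no 1:1-free in-range split of k·41 and k·56 into factor pairs; take k = 12
k = 12: N1·N3 = 492 = 12·41, N2·N4 = 672 = 56·12
achieved = 12·41/(56·12) = 41/56; |achieved − target| = 0 ≤ 41/5600 ✓

N1=12 N2=56 N3=41 N4=12 achieved=41/56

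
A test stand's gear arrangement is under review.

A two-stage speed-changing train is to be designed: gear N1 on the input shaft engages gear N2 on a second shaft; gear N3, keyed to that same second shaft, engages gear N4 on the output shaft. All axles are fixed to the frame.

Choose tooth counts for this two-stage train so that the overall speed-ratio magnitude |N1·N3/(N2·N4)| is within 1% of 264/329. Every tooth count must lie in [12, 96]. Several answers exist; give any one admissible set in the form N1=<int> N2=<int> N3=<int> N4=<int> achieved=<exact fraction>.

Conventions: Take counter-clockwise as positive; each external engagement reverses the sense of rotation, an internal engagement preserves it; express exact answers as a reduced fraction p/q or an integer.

class = fixed-axis compound train [2-stage, 264/329 wanted]
target = 264/329 in lowest terms: an exact hit needs N1·N3 = k·264 and N2·N4 = k·329 for one integer k, every count in [12, 96]; additionally prefer no 1:1 stage (N1 ≠ N2, N3 ≠ N4)
k = 1: no 1:1-free in-range split of k·264 and k·329 into factor pairs; take k = 2
k = 2: N1·N3 = 528 = 12·44, N2·N4 = 658 = 14·47
achieved = 12·44/(14·47) = 264/329; |achieved − target| = 0 ≤ 66/8225 ✓

N1=12 N2=14 N3=44 N4=47 achieved=264/329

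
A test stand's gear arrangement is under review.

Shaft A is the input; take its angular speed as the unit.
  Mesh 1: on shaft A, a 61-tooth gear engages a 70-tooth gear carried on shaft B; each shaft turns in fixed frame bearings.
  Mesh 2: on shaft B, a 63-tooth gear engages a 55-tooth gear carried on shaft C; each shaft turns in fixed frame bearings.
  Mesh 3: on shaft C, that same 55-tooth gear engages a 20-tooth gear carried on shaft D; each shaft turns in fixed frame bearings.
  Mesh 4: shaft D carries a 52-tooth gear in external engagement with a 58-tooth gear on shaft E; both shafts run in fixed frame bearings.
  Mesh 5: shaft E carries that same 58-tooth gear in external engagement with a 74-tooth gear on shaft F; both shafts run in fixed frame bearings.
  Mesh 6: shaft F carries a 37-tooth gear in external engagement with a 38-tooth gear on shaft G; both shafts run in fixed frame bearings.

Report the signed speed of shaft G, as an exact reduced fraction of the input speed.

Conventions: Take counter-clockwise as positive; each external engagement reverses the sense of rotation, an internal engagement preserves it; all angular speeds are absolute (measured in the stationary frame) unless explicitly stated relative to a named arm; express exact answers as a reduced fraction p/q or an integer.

6-mesh fixed-axis compound train (all bearings frame-fixed)
mesh 1 [61T→70T]: |ω|/ω_in = 1×61/70 = 61/70, sense flips to −
mesh 2 [63T→55T]: |ω|/ω_in = (61/70)×63/55 = 549/550, sense flips to +
mesh 3 [55T→20T]: |ω|/ω_in = (549/550)×55/20 = 549/200, sense flips to −
mesh 4 [52T→58T]: |ω|/ω_in = (549/200)×52/58 = 7137/2900, sense flips to +
mesh 5 [58T→74T]: |ω|/ω_in = (7137/2900)×58/74 = 7137/3700, sense flips to −
mesh 6 [37T→38T]: |ω|/ω_in = (7137/3700)×37/38 = 7137/3800, sense flips to +
signed output speed (× input speed) = 7137/3800

7137/3800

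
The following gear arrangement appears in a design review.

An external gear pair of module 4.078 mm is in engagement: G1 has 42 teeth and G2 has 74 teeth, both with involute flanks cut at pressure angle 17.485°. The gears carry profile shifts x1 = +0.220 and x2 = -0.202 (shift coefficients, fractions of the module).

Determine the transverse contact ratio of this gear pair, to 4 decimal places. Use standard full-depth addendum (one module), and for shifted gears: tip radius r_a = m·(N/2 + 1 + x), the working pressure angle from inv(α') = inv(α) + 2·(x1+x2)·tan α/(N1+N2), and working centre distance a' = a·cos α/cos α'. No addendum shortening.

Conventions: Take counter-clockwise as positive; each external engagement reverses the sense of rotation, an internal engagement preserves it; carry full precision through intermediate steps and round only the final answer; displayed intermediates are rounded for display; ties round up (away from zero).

1.8927

single-mesh involute tooth geometry (42T engaging 74T at module 4.078)
base radii: r_b1 = 81.681151, r_b2 = 143.914409
tip radii: r_a1 = 90.613160, r_a2 = 154.140244
inv(α') = inv(17.485°) + 2·(+0.220-0.202)·tan α/(42+74) = 0.00993793  ⇒  α' = 17.54125°
a' = a·cos α / cos α' = 236.5240·cos 17.485°/cos 17.54125° = 236.597290
action lengths: √(r_a1²−r_b1²) = 39.229253, √(r_a2²−r_b2²) = 55.207405
base pitch p_b = π·m·cos α = 12.219472
CR = (39.229253 + 55.207405 − 236.597290·sin 17.54125°)/12.219472 = 1.892719
contact ratio ≈ 1.8927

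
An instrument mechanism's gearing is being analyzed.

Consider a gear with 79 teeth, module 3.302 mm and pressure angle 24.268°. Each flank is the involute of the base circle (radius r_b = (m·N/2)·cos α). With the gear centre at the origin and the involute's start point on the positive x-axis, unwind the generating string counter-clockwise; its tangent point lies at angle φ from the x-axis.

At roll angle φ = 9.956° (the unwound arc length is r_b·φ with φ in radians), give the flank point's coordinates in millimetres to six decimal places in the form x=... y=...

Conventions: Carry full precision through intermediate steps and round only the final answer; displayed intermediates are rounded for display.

x=120.684949 y=0.207323

class = single-mesh tooth geometry [base-circle involute, m = 3.302, 79T]
pitch radius r_p = m·N/2 = 3.302·79/2 = 130.429000
base radius r_b = r_p·cos α = 130.429000·cos 24.268° = 118.903376
roll angle φ = 9.956° = 0.17376498 rad
x = r_b·(cos φ + φ·sin φ) = 120.684949
y = r_b·(sin φ − φ·cos φ) = 0.207323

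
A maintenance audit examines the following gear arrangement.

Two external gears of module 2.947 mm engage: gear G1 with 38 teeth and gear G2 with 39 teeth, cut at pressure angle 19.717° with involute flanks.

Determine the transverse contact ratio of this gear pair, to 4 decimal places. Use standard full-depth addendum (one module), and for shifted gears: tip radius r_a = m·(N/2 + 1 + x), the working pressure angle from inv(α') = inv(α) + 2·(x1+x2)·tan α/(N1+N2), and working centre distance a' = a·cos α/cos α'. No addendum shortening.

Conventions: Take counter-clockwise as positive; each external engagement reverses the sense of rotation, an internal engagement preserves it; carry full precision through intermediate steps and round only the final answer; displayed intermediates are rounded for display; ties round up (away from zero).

1.7198

class = single-mesh tooth geometry [involute pair 38T × 39T, m = 2.947]
base radii: r_b1 = 52.710158, r_b2 = 54.097267
tip radii: r_a1 = 58.940000, r_a2 = 60.413500
no profile shift: α' = α, a' = a
action lengths: √(r_a1²−r_b1²) = 26.373526, √(r_a2²−r_b2²) = 26.893804
base pitch p_b = π·m·cos α = 8.715465
CR = (26.373526 + 26.893804 − 113.459500·sin 19.71700°)/8.715465 = 1.719814
contact ratio ≈ 1.7198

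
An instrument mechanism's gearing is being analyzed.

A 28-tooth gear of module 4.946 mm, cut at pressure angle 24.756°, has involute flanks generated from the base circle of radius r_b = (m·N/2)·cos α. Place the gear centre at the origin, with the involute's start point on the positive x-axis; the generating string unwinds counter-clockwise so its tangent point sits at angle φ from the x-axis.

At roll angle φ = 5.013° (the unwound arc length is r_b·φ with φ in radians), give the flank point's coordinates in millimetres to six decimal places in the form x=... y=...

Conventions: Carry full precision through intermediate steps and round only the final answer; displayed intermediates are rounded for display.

topology: single-mesh involute geometry — m = 4.946, N = 28
pitch radius r_p = m·N/2 = 4.946·28/2 = 69.244000
base radius r_b = r_p·cos α = 69.244000·cos 24.756° = 62.880430
roll angle φ = 5.013° = 0.08749336 rad
x = r_b·(cos φ + φ·sin φ) = 63.120647
y = r_b·(sin φ − φ·cos φ) = 0.014028

x=63.120647 y=0.014028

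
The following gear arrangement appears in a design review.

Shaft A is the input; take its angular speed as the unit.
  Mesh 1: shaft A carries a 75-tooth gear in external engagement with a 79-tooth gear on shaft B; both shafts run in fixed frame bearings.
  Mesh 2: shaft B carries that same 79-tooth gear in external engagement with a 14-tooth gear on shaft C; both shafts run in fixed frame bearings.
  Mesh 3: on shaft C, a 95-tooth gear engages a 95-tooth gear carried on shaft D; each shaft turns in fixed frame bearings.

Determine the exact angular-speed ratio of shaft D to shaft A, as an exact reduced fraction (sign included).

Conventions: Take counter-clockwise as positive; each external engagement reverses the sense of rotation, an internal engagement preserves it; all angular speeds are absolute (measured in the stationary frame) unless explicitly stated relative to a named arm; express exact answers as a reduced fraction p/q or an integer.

-75/14

class = fixed-axis compound train [3 meshes; 3 ratios multiply, 3 sense flips]
mesh 1 [75T→79T]: running ratio 75/79, sense −
mesh 2 [79T→14T]: running ratio 75/14, sense +
mesh 3 [95T→95T]: running ratio 75/14, sense −
ω_out/ω_in = -75/14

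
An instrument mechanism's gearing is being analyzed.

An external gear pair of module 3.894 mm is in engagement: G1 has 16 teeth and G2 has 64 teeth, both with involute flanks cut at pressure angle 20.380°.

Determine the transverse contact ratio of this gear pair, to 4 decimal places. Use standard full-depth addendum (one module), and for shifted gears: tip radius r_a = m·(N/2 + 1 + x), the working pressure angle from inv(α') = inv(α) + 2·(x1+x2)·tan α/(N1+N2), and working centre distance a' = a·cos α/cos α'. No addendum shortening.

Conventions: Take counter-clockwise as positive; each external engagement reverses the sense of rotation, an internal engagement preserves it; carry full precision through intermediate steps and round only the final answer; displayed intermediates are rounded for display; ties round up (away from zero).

1.6302

recognized (one external pair, fixed centres): single-mesh tooth geometry, m = 3.894, N1 = 16, N2 = 64
base radii: r_b1 = 29.201997, r_b2 = 116.807989
tip radii: r_a1 = 35.046000, r_a2 = 128.502000
no profile shift: α' = α, a' = a
action lengths: √(r_a1²−r_b1²) = 19.376932, √(r_a2²−r_b2²) = 53.559852
base pitch p_b = π·m·cos α = 11.467597
CR = (19.376932 + 53.559852 − 155.760000·sin 20.38000°)/11.467597 = 1.630173
contact ratio ≈ 1.6302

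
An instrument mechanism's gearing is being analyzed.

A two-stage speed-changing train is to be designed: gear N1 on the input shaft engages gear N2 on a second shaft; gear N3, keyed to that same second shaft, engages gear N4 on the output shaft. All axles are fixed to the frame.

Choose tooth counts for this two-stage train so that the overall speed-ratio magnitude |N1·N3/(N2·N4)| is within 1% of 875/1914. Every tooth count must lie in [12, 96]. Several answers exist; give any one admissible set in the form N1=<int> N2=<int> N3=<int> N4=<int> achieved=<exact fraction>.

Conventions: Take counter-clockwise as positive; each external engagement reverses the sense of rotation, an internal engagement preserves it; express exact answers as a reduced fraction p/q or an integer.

N1=25 N2=22 N3=35 N4=87 achieved=875/1914

design class (target 875/1914): fixed-axis compound train
target = 875/1914 in lowest terms: an exact hit needs N1·N3 = k·875 and N2·N4 = k·1914 for one integer k, every count in [12, 96]; additionally prefer no 1:1 stage (N1 ≠ N2, N3 ≠ N4)
k = 1: N1·N3 = 875 = 25·35, N2·N4 = 1914 = 22·87
achieved = 25·35/(22·87) = 875/1914; |achieved − target| = 0 ≤ 35/7656 ✓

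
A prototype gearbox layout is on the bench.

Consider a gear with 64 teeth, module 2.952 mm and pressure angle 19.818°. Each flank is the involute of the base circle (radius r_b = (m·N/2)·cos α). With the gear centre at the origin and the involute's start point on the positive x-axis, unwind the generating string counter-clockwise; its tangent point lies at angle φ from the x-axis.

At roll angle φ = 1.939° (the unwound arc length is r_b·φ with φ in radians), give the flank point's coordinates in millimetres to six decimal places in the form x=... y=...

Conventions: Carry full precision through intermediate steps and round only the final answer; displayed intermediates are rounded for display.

topology: single-mesh involute geometry — m = 2.952, N = 64
pitch radius r_p = m·N/2 = 2.952·64/2 = 94.464000
base radius r_b = r_p·cos α = 94.464000·cos 19.818° = 88.869304
roll angle φ = 1.939° = 0.03384193 rad
x = r_b·(cos φ + φ·sin φ) = 88.920179
y = r_b·(sin φ − φ·cos φ) = 0.001148

x=88.920179 y=0.001148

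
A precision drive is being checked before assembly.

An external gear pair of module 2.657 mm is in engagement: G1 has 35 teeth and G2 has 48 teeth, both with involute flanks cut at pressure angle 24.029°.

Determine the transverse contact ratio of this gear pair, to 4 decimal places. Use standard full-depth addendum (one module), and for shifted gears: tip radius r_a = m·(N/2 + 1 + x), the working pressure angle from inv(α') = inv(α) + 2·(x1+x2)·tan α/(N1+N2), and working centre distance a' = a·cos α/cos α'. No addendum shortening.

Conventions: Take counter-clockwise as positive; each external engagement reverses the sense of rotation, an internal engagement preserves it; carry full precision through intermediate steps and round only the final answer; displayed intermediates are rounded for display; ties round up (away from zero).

1.5467

single-mesh involute tooth geometry (35T engaging 48T at module 2.657)
base radii: r_b1 = 42.468002, r_b2 = 58.241831
tip radii: r_a1 = 49.154500, r_a2 = 66.425000
no profile shift: α' = α, a' = a
action lengths: √(r_a1²−r_b1²) = 24.751438, √(r_a2²−r_b2²) = 31.940095
base pitch p_b = π·m·cos α = 7.623838
CR = (24.751438 + 31.940095 − 110.265500·sin 24.02900°)/7.623838 = 1.546666
contact ratio ≈ 1.5467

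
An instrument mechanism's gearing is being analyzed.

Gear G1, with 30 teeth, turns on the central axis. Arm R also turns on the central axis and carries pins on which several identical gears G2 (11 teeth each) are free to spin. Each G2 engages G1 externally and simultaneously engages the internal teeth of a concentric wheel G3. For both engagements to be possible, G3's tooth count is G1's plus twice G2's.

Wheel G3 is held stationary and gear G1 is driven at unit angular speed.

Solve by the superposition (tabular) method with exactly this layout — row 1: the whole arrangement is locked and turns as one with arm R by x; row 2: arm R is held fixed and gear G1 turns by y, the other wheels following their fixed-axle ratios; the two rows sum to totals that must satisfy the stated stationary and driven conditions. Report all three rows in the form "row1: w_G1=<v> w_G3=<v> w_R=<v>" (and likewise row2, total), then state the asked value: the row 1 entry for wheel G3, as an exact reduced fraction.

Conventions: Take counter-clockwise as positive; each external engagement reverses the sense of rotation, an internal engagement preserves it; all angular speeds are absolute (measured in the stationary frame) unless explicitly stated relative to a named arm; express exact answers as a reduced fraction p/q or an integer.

row1: w_G1=15/41 w_G3=15/41 w_R=15/41
row2: w_G1=26/41 w_G3=-15/41 w_R=0
total: w_G1=1 w_G3=0 w_R=15/41
asked value: 15/41

topology: planetary set — G1 30T / G2 11T / G3 52T, arm = carrier (Willis)
row 1: whole set turns with the arm by x
row 2: sun turns y, ring = −(30/52)·y, arm 0
boundary: total ω_ring = x − (30/52)·y = 0 and total ω_sun = x + y = 1  ⇒  y = 26/41, x = 15/41
row 2 ring = −(30/52)·26/41 = -15/41
totals (row 1 + row 2): sun 15/41 + 26/41 = 1, ring 15/41 + (-15/41) = 0, arm 15/41 + 0 = 15/41
asked cell (row1, ring) = 15/41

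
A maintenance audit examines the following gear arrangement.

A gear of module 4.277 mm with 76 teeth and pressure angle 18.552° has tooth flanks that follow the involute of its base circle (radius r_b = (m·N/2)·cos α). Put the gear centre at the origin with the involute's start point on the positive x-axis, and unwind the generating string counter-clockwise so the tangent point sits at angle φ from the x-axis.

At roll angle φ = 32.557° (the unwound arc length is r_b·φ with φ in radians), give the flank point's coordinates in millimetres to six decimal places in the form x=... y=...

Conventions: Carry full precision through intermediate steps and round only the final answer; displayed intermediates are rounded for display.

x=176.983073 y=9.122281

class = single-mesh tooth geometry [base-circle involute, m = 4.277, 76T]
pitch radius r_p = m·N/2 = 4.277·76/2 = 162.526000
base radius r_b = r_p·cos α = 162.526000·cos 18.552° = 154.080383
roll angle φ = 32.557° = 0.56822684 rad
x = r_b·(cos φ + φ·sin φ) = 176.983073
y = r_b·(sin φ − φ·cos φ) = 9.122281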